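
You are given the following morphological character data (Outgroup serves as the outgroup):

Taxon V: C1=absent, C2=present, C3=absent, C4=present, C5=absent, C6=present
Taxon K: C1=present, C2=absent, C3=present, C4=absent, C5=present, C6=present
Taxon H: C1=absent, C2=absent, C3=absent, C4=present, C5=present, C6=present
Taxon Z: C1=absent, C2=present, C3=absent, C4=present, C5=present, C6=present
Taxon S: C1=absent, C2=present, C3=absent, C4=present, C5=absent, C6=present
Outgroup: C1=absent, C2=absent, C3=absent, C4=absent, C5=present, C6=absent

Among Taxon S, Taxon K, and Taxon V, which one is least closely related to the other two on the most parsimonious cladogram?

Character polarity is set by the outgroup: the derived state is whichever differs from the outgroup's state, so for C5 the derived state is 'absent', and for the remaining characters it is 'present'.
C1: derived state 'present' in Taxon K only — an autapomorphy, so it tells us nothing about relationships among taxa.
C2 (derived state 'present') is shared by Taxon S, Taxon V, and Taxon Z — a synapomorphy uniting that clade.
C3: derived state 'present' in Taxon K only — an autapomorphy, so it tells us nothing about relationships among taxa.
C4 (derived state 'present') is shared by Taxon H, Taxon S, Taxon V, and Taxon Z — a synapomorphy uniting that clade.
C5: derived state 'absent' in Taxon S and Taxon V only — synapomorphy for {Taxon S, Taxon V}.
All ingroup taxa share the derived state 'present' for C6; it defines the ingroup but does not resolve relationships within it.
Most parsimonious ingroup topology: ((((Taxon V,Taxon S),Taxon Z),Taxon H),Taxon K).
Taxon S and Taxon V share a more recent common ancestor with each other than either does with Taxon K, so Taxon K is the least closely related of the three.

Taxon K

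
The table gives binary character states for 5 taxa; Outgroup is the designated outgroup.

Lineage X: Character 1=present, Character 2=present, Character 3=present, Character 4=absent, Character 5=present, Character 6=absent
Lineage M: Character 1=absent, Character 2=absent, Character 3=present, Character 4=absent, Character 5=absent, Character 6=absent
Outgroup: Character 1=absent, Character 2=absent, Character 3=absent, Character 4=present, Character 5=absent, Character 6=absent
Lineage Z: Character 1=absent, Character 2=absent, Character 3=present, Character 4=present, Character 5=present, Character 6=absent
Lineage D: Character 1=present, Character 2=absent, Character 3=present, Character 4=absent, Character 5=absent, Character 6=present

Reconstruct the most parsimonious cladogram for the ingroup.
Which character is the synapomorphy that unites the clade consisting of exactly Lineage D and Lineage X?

Character polarity is set by the outgroup: the derived state is whichever differs from the outgroup's state, so for Character 4 the derived state is 'absent', and for the remaining characters it is 'present'.
Only Lineage D and Lineage X show the derived state 'present' for Character 1, supporting them as a clade.
Character 2 (derived state 'present') is unique to Lineage X (autapomorphy; uninformative for grouping).
All ingroup taxa share the derived state 'present' for Character 3; it defines the ingroup but does not resolve relationships within it.
Character 4: derived state 'absent' in Lineage D, Lineage M, and Lineage X only — synapomorphy for {Lineage D, Lineage M, Lineage X}.
Character 5 groups Lineage X and Lineage Z, which is incompatible with the clades supported by the remaining characters; treating it as convergent (homoplasy) costs fewer steps than any alternative tree.
Character 6: derived state 'present' in Lineage D only — an autapomorphy, so it tells us nothing about relationships among taxa.
Most parsimonious ingroup topology: ((Lineage M,(Lineage X,Lineage D)),Lineage Z).
The clade {Lineage D, Lineage X} is supported by Character 1: its derived state 'present' occurs in exactly those taxa and in no other taxon (including the outgroup).

Character 1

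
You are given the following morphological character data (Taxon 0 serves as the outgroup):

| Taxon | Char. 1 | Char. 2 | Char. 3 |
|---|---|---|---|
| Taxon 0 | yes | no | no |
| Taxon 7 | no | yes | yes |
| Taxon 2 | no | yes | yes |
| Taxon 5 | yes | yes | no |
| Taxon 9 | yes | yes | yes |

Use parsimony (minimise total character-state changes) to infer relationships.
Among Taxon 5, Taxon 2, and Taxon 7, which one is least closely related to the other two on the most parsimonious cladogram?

Taxon 5

Character polarity is set by the outgroup: the derived state is whichever differs from the outgroup's state, so for Char. 1 the derived state is 'no', and for the remaining characters it is 'yes'.
Char. 1 (derived state 'no') is shared by Taxon 2 and Taxon 7 — a synapomorphy uniting that clade.
Char. 2 (derived state 'yes') is shared by all ingroup taxa — unites the whole ingroup.
Char. 3 (derived state 'yes') is shared by Taxon 2, Taxon 7, and Taxon 9 — a synapomorphy uniting that clade.
Most parsimonious ingroup topology: (((Taxon 7,Taxon 2),Taxon 9),Taxon 5).
Taxon 2 and Taxon 7 share a more recent common ancestor with each other than either does with Taxon 5, so Taxon 5 is the least closely related of the three.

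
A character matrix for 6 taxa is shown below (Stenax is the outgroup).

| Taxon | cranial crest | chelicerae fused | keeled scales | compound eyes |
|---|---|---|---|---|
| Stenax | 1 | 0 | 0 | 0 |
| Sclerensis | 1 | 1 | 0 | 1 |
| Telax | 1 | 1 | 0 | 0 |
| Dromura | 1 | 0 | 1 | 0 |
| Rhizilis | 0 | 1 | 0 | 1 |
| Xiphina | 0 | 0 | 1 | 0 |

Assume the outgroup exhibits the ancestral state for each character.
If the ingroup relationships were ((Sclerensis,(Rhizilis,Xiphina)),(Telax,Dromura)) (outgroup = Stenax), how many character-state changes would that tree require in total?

8

Map each character onto ((Sclerensis,(Rhizilis,Xiphina)),(Telax,Dromura)) (rooted by Stenax) and count the minimum state changes it requires (Fitch parsimony):
cranial crest: 1; chelicerae fused: 3; keeled scales: 2; compound eyes: 2.
Total tree length = 8.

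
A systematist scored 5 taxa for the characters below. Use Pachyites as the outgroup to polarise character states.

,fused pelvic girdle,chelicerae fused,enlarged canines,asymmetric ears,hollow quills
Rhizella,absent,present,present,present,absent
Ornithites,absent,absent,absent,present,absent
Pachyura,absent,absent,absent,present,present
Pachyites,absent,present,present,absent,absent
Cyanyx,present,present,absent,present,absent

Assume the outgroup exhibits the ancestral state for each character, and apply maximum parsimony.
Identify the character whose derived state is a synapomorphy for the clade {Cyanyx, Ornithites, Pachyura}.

Character polarity is set by the outgroup: the derived state is whichever differs from the outgroup's state, so for chelicerae fused, enlarged canines the derived state is 'absent', and for the remaining characters it is 'present'.
fused pelvic girdle (derived state 'present') is unique to Cyanyx (autapomorphy; uninformative for grouping).
chelicerae fused (derived state 'absent') is shared by Ornithites and Pachyura — a synapomorphy uniting that clade.
enlarged canines: derived state 'absent' in Cyanyx, Ornithites, and Pachyura only — synapomorphy for {Cyanyx, Ornithites, Pachyura}.
asymmetric ears (derived state 'present') is shared by all ingroup taxa — unites the whole ingroup.
hollow quills: derived state 'present' in Pachyura only — an autapomorphy, so it tells us nothing about relationships among taxa.
Most parsimonious ingroup topology: (((Pachyura,Ornithites),Cyanyx),Rhizella).
The clade {Cyanyx, Ornithites, Pachyura} is supported by enlarged canines: its derived state 'absent' occurs in exactly those taxa and in no other taxon (including the outgroup).

enlarged canines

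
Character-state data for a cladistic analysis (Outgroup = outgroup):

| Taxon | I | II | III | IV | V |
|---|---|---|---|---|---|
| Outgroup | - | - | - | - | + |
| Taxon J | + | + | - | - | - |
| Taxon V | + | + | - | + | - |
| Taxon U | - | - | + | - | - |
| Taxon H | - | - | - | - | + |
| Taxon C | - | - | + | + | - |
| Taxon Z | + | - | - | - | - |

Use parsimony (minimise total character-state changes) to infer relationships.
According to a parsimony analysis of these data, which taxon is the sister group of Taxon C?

Character polarity is set by the outgroup: the derived state is whichever differs from the outgroup's state, so for V the derived state is '-', and for the remaining characters it is '+'.
I (derived state '+') is shared by Taxon J, Taxon V, and Taxon Z — a synapomorphy uniting that clade.
II (derived state '+') is shared by Taxon J and Taxon V — a synapomorphy uniting that clade.
III: derived state '+' in Taxon C and Taxon U only — synapomorphy for {Taxon C, Taxon U}.
IV (state '+') occurs in Taxon C and Taxon V but conflicts with the nesting implied by the other characters — most parsimoniously interpreted as homoplasy.
Only Taxon C, Taxon J, Taxon U, Taxon V, and Taxon Z show the derived state '-' for V, supporting them as a clade.
Most parsimonious ingroup topology: ((((Taxon J,Taxon V),Taxon Z),(Taxon U,Taxon C)),Taxon H).
Taxon C and Taxon U form a cherry on this tree, so they are sister taxa.

Taxon U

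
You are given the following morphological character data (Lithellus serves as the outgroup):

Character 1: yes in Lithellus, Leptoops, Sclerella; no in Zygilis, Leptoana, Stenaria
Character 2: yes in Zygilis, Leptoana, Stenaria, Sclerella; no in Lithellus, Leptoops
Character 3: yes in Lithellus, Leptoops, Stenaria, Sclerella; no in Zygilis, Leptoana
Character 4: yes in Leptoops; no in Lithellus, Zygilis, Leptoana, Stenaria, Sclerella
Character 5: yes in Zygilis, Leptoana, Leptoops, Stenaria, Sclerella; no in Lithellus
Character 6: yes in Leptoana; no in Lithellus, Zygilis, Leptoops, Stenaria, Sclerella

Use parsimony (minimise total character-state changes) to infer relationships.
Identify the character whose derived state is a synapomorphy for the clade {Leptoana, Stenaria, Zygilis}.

Character polarity is set by the outgroup: the derived state is whichever differs from the outgroup's state, so for Character 1, Character 3 the derived state is 'no', and for the remaining characters it is 'yes'.
Character 1 (derived state 'no') is shared by Leptoana, Stenaria, and Zygilis — a synapomorphy uniting that clade.
Character 2 (derived state 'yes') is shared by Leptoana, Sclerella, Stenaria, and Zygilis — a synapomorphy uniting that clade.
Character 3: derived state 'no' in Leptoana and Zygilis only — synapomorphy for {Leptoana, Zygilis}.
Character 4: derived state 'yes' in Leptoops only — an autapomorphy, so it tells us nothing about relationships among taxa.
All ingroup taxa share the derived state 'yes' for Character 5; it defines the ingroup but does not resolve relationships within it.
Character 6 (derived state 'yes') is unique to Leptoana (autapomorphy; uninformative for grouping).
Most parsimonious ingroup topology: ((((Zygilis,Leptoana),Stenaria),Sclerella),Leptoops).
The clade {Leptoana, Stenaria, Zygilis} is supported by Character 1: its derived state 'no' occurs in exactly those taxa and in no other taxon (including the outgroup).

Character 1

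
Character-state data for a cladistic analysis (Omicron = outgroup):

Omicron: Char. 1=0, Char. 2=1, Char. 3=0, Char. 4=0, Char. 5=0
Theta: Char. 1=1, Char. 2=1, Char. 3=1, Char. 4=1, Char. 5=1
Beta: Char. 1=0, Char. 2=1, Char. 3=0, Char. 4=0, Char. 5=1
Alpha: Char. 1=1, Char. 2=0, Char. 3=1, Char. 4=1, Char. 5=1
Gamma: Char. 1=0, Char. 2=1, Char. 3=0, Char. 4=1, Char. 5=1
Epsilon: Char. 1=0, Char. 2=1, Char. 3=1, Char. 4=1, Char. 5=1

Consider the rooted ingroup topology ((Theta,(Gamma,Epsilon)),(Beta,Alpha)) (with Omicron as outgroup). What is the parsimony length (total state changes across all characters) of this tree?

9

Map each character onto ((Theta,(Gamma,Epsilon)),(Beta,Alpha)) (rooted by Omicron) and count the minimum state changes it requires (Fitch parsimony):
Char. 1: 2; Char. 2: 1; Char. 3: 3; Char. 4: 2; Char. 5: 1.
Total tree length = 9.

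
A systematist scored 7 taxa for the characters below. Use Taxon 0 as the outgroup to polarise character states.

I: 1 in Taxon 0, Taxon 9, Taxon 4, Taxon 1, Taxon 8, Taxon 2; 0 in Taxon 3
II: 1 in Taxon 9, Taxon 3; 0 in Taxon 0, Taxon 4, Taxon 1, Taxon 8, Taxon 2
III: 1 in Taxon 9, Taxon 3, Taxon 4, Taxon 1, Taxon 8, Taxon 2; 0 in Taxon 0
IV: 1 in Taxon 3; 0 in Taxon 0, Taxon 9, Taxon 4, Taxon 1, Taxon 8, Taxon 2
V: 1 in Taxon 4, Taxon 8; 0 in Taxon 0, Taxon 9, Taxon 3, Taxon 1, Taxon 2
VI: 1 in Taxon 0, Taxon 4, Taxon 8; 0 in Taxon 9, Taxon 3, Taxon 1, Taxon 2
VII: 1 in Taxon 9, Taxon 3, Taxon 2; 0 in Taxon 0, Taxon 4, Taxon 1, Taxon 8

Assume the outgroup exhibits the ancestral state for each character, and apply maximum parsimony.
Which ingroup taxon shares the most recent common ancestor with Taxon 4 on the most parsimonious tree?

Taxon 8

Character polarity is set by the outgroup: the derived state is whichever differs from the outgroup's state, so for I, VI the derived state is '0', and for the remaining characters it is '1'.
I: derived state '0' in Taxon 3 only — an autapomorphy, so it tells us nothing about relationships among taxa.
II: derived state '1' in Taxon 3 and Taxon 9 only — synapomorphy for {Taxon 3, Taxon 9}.
III (derived state '1') is shared by all ingroup taxa — unites the whole ingroup.
IV: derived state '1' in Taxon 3 only — an autapomorphy, so it tells us nothing about relationships among taxa.
V (derived state '1') is shared by Taxon 4 and Taxon 8 — a synapomorphy uniting that clade.
Only Taxon 1, Taxon 2, Taxon 3, and Taxon 9 show the derived state '0' for VI, supporting them as a clade.
VII: derived state '1' in Taxon 2, Taxon 3, and Taxon 9 only — synapomorphy for {Taxon 2, Taxon 3, Taxon 9}.
Most parsimonious ingroup topology: ((((Taxon 9,Taxon 3),Taxon 2),Taxon 1),(Taxon 4,Taxon 8)).
Taxon 4 and Taxon 8 form a cherry on this tree, so they are sister taxa.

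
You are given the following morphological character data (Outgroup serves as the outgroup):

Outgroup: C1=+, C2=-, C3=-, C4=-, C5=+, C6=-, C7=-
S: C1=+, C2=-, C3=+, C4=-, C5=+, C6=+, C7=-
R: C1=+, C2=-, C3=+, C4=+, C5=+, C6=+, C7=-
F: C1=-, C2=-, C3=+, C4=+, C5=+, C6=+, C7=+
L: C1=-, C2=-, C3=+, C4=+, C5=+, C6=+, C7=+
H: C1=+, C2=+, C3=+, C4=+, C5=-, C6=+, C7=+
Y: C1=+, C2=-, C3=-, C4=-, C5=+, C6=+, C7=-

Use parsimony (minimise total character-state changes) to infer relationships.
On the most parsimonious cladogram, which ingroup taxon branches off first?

Y

Character polarity is set by the outgroup: the derived state is whichever differs from the outgroup's state, so for C1, C5 the derived state is '-', and for the remaining characters it is '+'.
C1 (derived state '-') is shared by F and L — a synapomorphy uniting that clade.
C2 (derived state '+') is unique to H (autapomorphy; uninformative for grouping).
Only F, H, L, R, and S show the derived state '+' for C3, supporting them as a clade.
Only F, H, L, and R show the derived state '+' for C4, supporting them as a clade.
C5: derived state '-' in H only — an autapomorphy, so it tells us nothing about relationships among taxa.
C6 (derived state '+') is shared by all ingroup taxa — unites the whole ingroup.
C7: derived state '+' in F, H, and L only — synapomorphy for {F, H, L}.
Most parsimonious ingroup topology: ((S,(R,((F,L),H))),Y).
Y is sister to the clade containing all other ingroup taxa, so it is the earliest-diverging (most basal) ingroup lineage.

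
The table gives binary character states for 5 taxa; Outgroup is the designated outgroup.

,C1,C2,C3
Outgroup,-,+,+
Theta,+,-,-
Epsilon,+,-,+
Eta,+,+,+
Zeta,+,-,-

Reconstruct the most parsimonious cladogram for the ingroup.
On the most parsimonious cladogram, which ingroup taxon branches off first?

Eta

Character polarity is set by the outgroup: the derived state is whichever differs from the outgroup's state, so for C2, C3 the derived state is '-', and for the remaining characters it is '+'.
C1 (derived state '+') is shared by all ingroup taxa — unites the whole ingroup.
Only Epsilon, Theta, and Zeta show the derived state '-' for C2, supporting them as a clade.
Only Theta and Zeta show the derived state '-' for C3, supporting them as a clade.
Most parsimonious ingroup topology: (((Theta,Zeta),Epsilon),Eta).
Eta is sister to the clade containing all other ingroup taxa, so it is the earliest-diverging (most basal) ingroup lineage.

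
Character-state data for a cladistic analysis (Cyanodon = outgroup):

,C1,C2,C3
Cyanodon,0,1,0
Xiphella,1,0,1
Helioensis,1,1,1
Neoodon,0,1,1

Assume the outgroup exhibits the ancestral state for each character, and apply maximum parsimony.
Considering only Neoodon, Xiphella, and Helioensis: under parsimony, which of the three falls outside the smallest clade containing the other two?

Character polarity is set by the outgroup: the derived state is whichever differs from the outgroup's state, so for C2 the derived state is '0', and for the remaining characters it is '1'.
C1 (derived state '1') is shared by Helioensis and Xiphella — a synapomorphy uniting that clade.
C2 (derived state '0') is unique to Xiphella (autapomorphy; uninformative for grouping).
C3 (derived state '1') is shared by all ingroup taxa — unites the whole ingroup.
Most parsimonious ingroup topology: ((Xiphella,Helioensis),Neoodon).
Helioensis and Xiphella share a more recent common ancestor with each other than either does with Neoodon, so Neoodon is the least closely related of the three.

Neoodon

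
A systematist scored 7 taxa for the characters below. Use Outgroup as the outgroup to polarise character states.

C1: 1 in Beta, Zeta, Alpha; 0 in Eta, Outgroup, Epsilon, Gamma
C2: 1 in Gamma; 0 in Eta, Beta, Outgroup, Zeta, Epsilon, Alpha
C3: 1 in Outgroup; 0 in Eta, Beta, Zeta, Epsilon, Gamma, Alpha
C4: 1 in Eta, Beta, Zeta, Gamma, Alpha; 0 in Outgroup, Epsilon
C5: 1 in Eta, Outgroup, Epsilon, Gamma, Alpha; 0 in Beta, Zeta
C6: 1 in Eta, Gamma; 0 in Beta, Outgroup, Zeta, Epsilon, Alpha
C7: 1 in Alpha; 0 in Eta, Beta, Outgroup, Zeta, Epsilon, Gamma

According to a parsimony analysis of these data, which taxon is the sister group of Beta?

Character polarity is set by the outgroup: the derived state is whichever differs from the outgroup's state, so for C3, C5 the derived state is '0', and for the remaining characters it is '1'.
C1 (derived state '1') is shared by Alpha, Beta, and Zeta — a synapomorphy uniting that clade.
C2: derived state '1' in Gamma only — an autapomorphy, so it tells us nothing about relationships among taxa.
All ingroup taxa share the derived state '0' for C3; it defines the ingroup but does not resolve relationships within it.
Only Alpha, Beta, Eta, Gamma, and Zeta show the derived state '1' for C4, supporting them as a clade.
C5: derived state '0' in Beta and Zeta only — synapomorphy for {Beta, Zeta}.
C6: derived state '1' in Eta and Gamma only — synapomorphy for {Eta, Gamma}.
C7 (derived state '1') is unique to Alpha (autapomorphy; uninformative for grouping).
Most parsimonious ingroup topology: (((Gamma,Eta),(Alpha,(Beta,Zeta))),Epsilon).
Beta and Zeta form a cherry on this tree, so they are sister taxa.

Zeta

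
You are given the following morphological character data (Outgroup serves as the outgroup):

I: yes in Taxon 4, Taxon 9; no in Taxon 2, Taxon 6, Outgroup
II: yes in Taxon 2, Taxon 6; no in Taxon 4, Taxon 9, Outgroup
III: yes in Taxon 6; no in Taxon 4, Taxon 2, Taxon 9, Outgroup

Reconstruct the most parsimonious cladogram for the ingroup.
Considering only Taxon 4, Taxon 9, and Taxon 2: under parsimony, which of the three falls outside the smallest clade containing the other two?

The outgroup has state 'no' for every character, so 'yes' is the derived state throughout.
I: derived state 'yes' in Taxon 4 and Taxon 9 only — synapomorphy for {Taxon 4, Taxon 9}.
Only Taxon 2 and Taxon 6 show the derived state 'yes' for II, supporting them as a clade.
III (derived state 'yes') is unique to Taxon 6 (autapomorphy; uninformative for grouping).
Most parsimonious ingroup topology: ((Taxon 9,Taxon 4),(Taxon 6,Taxon 2)).
Taxon 9 and Taxon 4 share a more recent common ancestor with each other than either does with Taxon 2, so Taxon 2 is the least closely related of the three.

Taxon 2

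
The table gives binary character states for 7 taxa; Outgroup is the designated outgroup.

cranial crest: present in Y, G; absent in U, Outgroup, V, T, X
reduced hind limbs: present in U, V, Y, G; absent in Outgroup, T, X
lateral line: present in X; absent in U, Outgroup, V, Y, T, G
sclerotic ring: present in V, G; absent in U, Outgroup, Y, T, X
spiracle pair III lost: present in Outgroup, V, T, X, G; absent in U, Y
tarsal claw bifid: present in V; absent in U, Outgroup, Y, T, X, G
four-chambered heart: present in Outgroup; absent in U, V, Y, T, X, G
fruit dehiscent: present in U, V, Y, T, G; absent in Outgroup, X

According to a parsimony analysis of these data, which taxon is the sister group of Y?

Character polarity is set by the outgroup: the derived state is whichever differs from the outgroup's state, so for spiracle pair III lost, four-chambered heart the derived state is 'absent', and for the remaining characters it is 'present'.
cranial crest groups G and Y, which is incompatible with the clades supported by the remaining characters; treating it as convergent (homoplasy) costs fewer steps than any alternative tree.
Only G, U, V, and Y show the derived state 'present' for reduced hind limbs, supporting them as a clade.
lateral line (derived state 'present') is unique to X (autapomorphy; uninformative for grouping).
sclerotic ring (derived state 'present') is shared by G and V — a synapomorphy uniting that clade.
spiracle pair III lost: derived state 'absent' in U and Y only — synapomorphy for {U, Y}.
tarsal claw bifid (derived state 'present') is unique to V (autapomorphy; uninformative for grouping).
four-chambered heart (derived state 'absent') is shared by all ingroup taxa — unites the whole ingroup.
fruit dehiscent: derived state 'present' in G, T, U, V, and Y only — synapomorphy for {G, T, U, V, Y}.
Most parsimonious ingroup topology: (X,(T,((G,V),(Y,U)))).
Y and U form a cherry on this tree, so they are sister taxa.

U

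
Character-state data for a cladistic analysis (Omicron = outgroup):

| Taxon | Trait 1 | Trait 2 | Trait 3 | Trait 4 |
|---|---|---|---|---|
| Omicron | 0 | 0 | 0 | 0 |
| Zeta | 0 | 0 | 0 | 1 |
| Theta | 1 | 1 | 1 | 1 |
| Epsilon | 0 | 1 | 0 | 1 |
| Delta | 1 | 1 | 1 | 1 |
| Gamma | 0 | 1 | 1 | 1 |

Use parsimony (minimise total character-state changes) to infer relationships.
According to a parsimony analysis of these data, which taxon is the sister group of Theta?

The outgroup has state '0' for every character, so '1' is the derived state throughout.
Only Delta and Theta show the derived state '1' for Trait 1, supporting them as a clade.
Trait 2 (derived state '1') is shared by Delta, Epsilon, Gamma, and Theta — a synapomorphy uniting that clade.
Only Delta, Gamma, and Theta show the derived state '1' for Trait 3, supporting them as a clade.
All ingroup taxa share the derived state '1' for Trait 4; it defines the ingroup but does not resolve relationships within it.
Most parsimonious ingroup topology: (Zeta,(((Theta,Delta),Gamma),Epsilon)).
Theta and Delta form a cherry on this tree, so they are sister taxa.

Delta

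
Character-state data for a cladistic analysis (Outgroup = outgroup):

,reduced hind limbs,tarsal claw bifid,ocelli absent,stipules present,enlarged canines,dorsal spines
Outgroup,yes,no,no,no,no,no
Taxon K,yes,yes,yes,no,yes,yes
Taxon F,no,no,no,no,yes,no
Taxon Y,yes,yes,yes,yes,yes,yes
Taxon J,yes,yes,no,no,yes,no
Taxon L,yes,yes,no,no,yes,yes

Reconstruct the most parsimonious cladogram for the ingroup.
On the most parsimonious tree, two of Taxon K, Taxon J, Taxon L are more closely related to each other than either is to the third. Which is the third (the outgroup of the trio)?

Taxon J

Character polarity is set by the outgroup: the derived state is whichever differs from the outgroup's state, so for reduced hind limbs the derived state is 'no', and for the remaining characters it is 'yes'.
reduced hind limbs: derived state 'no' in Taxon F only — an autapomorphy, so it tells us nothing about relationships among taxa.
Only Taxon J, Taxon K, Taxon L, and Taxon Y show the derived state 'yes' for tarsal claw bifid, supporting them as a clade.
ocelli absent (derived state 'yes') is shared by Taxon K and Taxon Y — a synapomorphy uniting that clade.
stipules present (derived state 'yes') is unique to Taxon Y (autapomorphy; uninformative for grouping).
All ingroup taxa share the derived state 'yes' for enlarged canines; it defines the ingroup but does not resolve relationships within it.
dorsal spines (derived state 'yes') is shared by Taxon K, Taxon L, and Taxon Y — a synapomorphy uniting that clade.
Most parsimonious ingroup topology: ((((Taxon K,Taxon Y),Taxon L),Taxon J),Taxon F).
Taxon L and Taxon K share a more recent common ancestor with each other than either does with Taxon J, so Taxon J is the least closely related of the three.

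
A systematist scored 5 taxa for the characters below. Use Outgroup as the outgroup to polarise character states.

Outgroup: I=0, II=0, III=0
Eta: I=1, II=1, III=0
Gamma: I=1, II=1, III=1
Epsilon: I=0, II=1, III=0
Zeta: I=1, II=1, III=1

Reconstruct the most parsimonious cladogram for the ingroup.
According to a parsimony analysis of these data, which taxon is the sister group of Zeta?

Gamma

The outgroup has state '0' for every character, so '1' is the derived state throughout.
Only Eta, Gamma, and Zeta show the derived state '1' for I, supporting them as a clade.
All ingroup taxa share the derived state '1' for II; it defines the ingroup but does not resolve relationships within it.
III: derived state '1' in Gamma and Zeta only — synapomorphy for {Gamma, Zeta}.
Most parsimonious ingroup topology: ((Eta,(Gamma,Zeta)),Epsilon).
Zeta and Gamma form a cherry on this tree, so they are sister taxa.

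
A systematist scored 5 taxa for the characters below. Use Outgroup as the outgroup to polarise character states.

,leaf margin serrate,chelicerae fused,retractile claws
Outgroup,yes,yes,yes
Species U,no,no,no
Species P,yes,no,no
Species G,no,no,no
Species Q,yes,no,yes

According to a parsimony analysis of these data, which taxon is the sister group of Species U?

The outgroup has state 'yes' for every character, so 'no' is the derived state throughout.
Only Species G and Species U show the derived state 'no' for leaf margin serrate, supporting them as a clade.
All ingroup taxa share the derived state 'no' for chelicerae fused; it defines the ingroup but does not resolve relationships within it.
retractile claws: derived state 'no' in Species G, Species P, and Species U only — synapomorphy for {Species G, Species P, Species U}.
Most parsimonious ingroup topology: (((Species U,Species G),Species P),Species Q).
Species U and Species G form a cherry on this tree, so they are sister taxa.

Species G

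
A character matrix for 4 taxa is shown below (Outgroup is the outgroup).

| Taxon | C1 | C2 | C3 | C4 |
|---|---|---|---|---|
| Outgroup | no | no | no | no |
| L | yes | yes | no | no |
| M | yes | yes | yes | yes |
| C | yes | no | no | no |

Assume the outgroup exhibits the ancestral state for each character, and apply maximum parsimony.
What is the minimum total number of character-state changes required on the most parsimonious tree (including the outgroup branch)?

The outgroup has state 'no' for every character, so 'yes' is the derived state throughout.
All ingroup taxa share the derived state 'yes' for C1; it defines the ingroup but does not resolve relationships within it.
C2: derived state 'yes' in L and M only — synapomorphy for {L, M}.
C3: derived state 'yes' in M only — an autapomorphy, so it tells us nothing about relationships among taxa.
C4 (derived state 'yes') is unique to M (autapomorphy; uninformative for grouping).
Most parsimonious ingroup topology: ((L,M),C).
Changes per character on this tree: C1: 1; C2: 1; C3: 1; C4: 1.
Total = 4.

4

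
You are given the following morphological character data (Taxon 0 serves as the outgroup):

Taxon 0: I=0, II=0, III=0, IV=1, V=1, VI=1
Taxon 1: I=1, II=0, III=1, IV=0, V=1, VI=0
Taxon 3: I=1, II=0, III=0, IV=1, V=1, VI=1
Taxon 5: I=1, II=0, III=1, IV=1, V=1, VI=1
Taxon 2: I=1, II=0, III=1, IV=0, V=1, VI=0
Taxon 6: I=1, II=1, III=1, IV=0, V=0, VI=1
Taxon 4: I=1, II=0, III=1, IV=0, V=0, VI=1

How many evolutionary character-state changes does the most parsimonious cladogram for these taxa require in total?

Character polarity is set by the outgroup: the derived state is whichever differs from the outgroup's state, so for IV, V, VI the derived state is '0', and for the remaining characters it is '1'.
All ingroup taxa share the derived state '1' for I; it defines the ingroup but does not resolve relationships within it.
II (derived state '1') is unique to Taxon 6 (autapomorphy; uninformative for grouping).
Only Taxon 1, Taxon 2, Taxon 4, Taxon 5, and Taxon 6 show the derived state '1' for III, supporting them as a clade.
Only Taxon 1, Taxon 2, Taxon 4, and Taxon 6 show the derived state '0' for IV, supporting them as a clade.
V: derived state '0' in Taxon 4 and Taxon 6 only — synapomorphy for {Taxon 4, Taxon 6}.
VI (derived state '0') is shared by Taxon 1 and Taxon 2 — a synapomorphy uniting that clade.
Most parsimonious ingroup topology: ((((Taxon 1,Taxon 2),(Taxon 6,Taxon 4)),Taxon 5),Taxon 3).
Changes per character on this tree: I: 1; II: 1; III: 1; IV: 1; V: 1; VI: 1.
Total = 6.

6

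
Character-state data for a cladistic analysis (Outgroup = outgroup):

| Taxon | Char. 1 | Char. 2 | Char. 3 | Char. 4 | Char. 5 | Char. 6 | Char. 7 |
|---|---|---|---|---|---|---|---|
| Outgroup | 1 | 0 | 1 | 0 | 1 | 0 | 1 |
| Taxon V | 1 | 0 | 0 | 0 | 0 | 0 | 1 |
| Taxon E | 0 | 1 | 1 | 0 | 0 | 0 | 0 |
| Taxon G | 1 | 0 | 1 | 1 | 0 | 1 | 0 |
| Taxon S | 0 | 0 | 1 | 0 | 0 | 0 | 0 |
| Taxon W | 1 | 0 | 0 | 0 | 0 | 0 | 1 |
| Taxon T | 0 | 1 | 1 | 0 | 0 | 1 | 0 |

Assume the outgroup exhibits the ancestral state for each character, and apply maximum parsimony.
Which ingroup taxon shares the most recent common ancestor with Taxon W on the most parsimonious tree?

Taxon V

Character polarity is set by the outgroup: the derived state is whichever differs from the outgroup's state, so for Char. 1, Char. 3, Char. 5, Char. 7 the derived state is '0', and for the remaining characters it is '1'.
Only Taxon E, Taxon S, and Taxon T show the derived state '0' for Char. 1, supporting them as a clade.
Char. 2: derived state '1' in Taxon E and Taxon T only — synapomorphy for {Taxon E, Taxon T}.
Only Taxon V and Taxon W show the derived state '0' for Char. 3, supporting them as a clade.
Char. 4 (derived state '1') is unique to Taxon G (autapomorphy; uninformative for grouping).
Char. 5 (derived state '0') is shared by all ingroup taxa — unites the whole ingroup.
Char. 6 groups Taxon G and Taxon T, which is incompatible with the clades supported by the remaining characters; treating it as convergent (homoplasy) costs fewer steps than any alternative tree.
Only Taxon E, Taxon G, Taxon S, and Taxon T show the derived state '0' for Char. 7, supporting them as a clade.
Most parsimonious ingroup topology: ((Taxon V,Taxon W),(((Taxon E,Taxon T),Taxon S),Taxon G)).
Taxon W and Taxon V form a cherry on this tree, so they are sister taxa.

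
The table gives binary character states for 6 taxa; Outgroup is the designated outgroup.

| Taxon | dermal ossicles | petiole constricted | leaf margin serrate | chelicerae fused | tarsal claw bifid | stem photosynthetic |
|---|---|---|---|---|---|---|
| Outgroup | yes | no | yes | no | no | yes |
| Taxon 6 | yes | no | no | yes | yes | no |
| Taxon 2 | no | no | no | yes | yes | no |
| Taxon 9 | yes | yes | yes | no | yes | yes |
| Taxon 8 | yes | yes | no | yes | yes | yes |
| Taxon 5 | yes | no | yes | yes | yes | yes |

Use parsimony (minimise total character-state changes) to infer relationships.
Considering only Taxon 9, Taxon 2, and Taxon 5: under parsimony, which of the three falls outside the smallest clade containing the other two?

Taxon 9

Character polarity is set by the outgroup: the derived state is whichever differs from the outgroup's state, so for dermal ossicles, leaf margin serrate, stem photosynthetic the derived state is 'no', and for the remaining characters it is 'yes'.
dermal ossicles (derived state 'no') is unique to Taxon 2 (autapomorphy; uninformative for grouping).
petiole constricted groups Taxon 8 and Taxon 9, which is incompatible with the clades supported by the remaining characters; treating it as convergent (homoplasy) costs fewer steps than any alternative tree.
leaf margin serrate: derived state 'no' in Taxon 2, Taxon 6, and Taxon 8 only — synapomorphy for {Taxon 2, Taxon 6, Taxon 8}.
chelicerae fused: derived state 'yes' in Taxon 2, Taxon 5, Taxon 6, and Taxon 8 only — synapomorphy for {Taxon 2, Taxon 5, Taxon 6, Taxon 8}.
tarsal claw bifid (derived state 'yes') is shared by all ingroup taxa — unites the whole ingroup.
stem photosynthetic (derived state 'no') is shared by Taxon 2 and Taxon 6 — a synapomorphy uniting that clade.
Most parsimonious ingroup topology: ((((Taxon 6,Taxon 2),Taxon 8),Taxon 5),Taxon 9).
Taxon 5 and Taxon 2 share a more recent common ancestor with each other than either does with Taxon 9, so Taxon 9 is the least closely related of the three.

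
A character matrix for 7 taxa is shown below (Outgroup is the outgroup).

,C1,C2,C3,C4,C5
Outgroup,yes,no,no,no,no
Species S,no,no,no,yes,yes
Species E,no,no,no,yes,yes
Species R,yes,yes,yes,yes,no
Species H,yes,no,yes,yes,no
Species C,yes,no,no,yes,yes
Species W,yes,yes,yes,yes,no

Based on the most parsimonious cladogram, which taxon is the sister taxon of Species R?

Species W

Character polarity is set by the outgroup: the derived state is whichever differs from the outgroup's state, so for C1 the derived state is 'no', and for the remaining characters it is 'yes'.
C1 (derived state 'no') is shared by Species E and Species S — a synapomorphy uniting that clade.
C2 (derived state 'yes') is shared by Species R and Species W — a synapomorphy uniting that clade.
C3: derived state 'yes' in Species H, Species R, and Species W only — synapomorphy for {Species H, Species R, Species W}.
All ingroup taxa share the derived state 'yes' for C4; it defines the ingroup but does not resolve relationships within it.
Only Species C, Species E, and Species S show the derived state 'yes' for C5, supporting them as a clade.
Most parsimonious ingroup topology: (((Species S,Species E),Species C),((Species R,Species W),Species H)).
Species R and Species W form a cherry on this tree, so they are sister taxa.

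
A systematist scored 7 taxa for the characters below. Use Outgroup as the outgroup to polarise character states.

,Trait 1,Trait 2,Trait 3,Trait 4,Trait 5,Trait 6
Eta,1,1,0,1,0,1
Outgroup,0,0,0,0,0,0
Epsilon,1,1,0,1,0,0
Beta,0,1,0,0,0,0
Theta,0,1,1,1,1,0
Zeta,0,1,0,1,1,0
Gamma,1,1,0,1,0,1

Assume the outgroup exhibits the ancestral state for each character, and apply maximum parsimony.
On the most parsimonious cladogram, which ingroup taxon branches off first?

Beta

The outgroup has state '0' for every character, so '1' is the derived state throughout.
Trait 1 (derived state '1') is shared by Epsilon, Eta, and Gamma — a synapomorphy uniting that clade.
Trait 2 (derived state '1') is shared by all ingroup taxa — unites the whole ingroup.
Trait 3: derived state '1' in Theta only — an autapomorphy, so it tells us nothing about relationships among taxa.
Only Epsilon, Eta, Gamma, Theta, and Zeta show the derived state '1' for Trait 4, supporting them as a clade.
Trait 5 (derived state '1') is shared by Theta and Zeta — a synapomorphy uniting that clade.
Trait 6 (derived state '1') is shared by Eta and Gamma — a synapomorphy uniting that clade.
Most parsimonious ingroup topology: (Beta,((Epsilon,(Gamma,Eta)),(Theta,Zeta))).
Beta is sister to the clade containing all other ingroup taxa, so it is the earliest-diverging (most basal) ingroup lineage.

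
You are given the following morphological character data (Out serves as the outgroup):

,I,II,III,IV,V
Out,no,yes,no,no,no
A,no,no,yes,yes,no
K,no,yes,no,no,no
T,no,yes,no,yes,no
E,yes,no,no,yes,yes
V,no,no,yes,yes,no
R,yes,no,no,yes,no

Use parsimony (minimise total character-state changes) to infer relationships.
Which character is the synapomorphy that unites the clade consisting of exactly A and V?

III

Character polarity is set by the outgroup: the derived state is whichever differs from the outgroup's state, so for II the derived state is 'no', and for the remaining characters it is 'yes'.
I (derived state 'yes') is shared by E and R — a synapomorphy uniting that clade.
II: derived state 'no' in A, E, R, and V only — synapomorphy for {A, E, R, V}.
Only A and V show the derived state 'yes' for III, supporting them as a clade.
Only A, E, R, T, and V show the derived state 'yes' for IV, supporting them as a clade.
V (derived state 'yes') is unique to E (autapomorphy; uninformative for grouping).
Most parsimonious ingroup topology: ((((A,V),(E,R)),T),K).
The clade {A, V} is supported by III: its derived state 'yes' occurs in exactly those taxa and in no other taxon (including the outgroup).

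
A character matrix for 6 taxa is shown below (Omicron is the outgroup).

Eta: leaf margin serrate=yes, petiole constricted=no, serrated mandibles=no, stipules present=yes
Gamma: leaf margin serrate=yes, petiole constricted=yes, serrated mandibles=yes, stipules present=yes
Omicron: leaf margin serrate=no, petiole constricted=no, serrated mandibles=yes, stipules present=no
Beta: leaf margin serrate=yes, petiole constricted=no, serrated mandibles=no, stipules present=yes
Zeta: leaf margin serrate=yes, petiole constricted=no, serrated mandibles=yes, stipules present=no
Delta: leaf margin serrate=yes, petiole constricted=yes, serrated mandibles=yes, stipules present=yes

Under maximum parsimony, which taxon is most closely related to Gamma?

Character polarity is set by the outgroup: the derived state is whichever differs from the outgroup's state, so for serrated mandibles the derived state is 'no', and for the remaining characters it is 'yes'.
All ingroup taxa share the derived state 'yes' for leaf margin serrate; it defines the ingroup but does not resolve relationships within it.
Only Delta and Gamma show the derived state 'yes' for petiole constricted, supporting them as a clade.
serrated mandibles: derived state 'no' in Beta and Eta only — synapomorphy for {Beta, Eta}.
stipules present (derived state 'yes') is shared by Beta, Delta, Eta, and Gamma — a synapomorphy uniting that clade.
Most parsimonious ingroup topology: (((Delta,Gamma),(Beta,Eta)),Zeta).
Gamma and Delta form a cherry on this tree, so they are sister taxa.

Delta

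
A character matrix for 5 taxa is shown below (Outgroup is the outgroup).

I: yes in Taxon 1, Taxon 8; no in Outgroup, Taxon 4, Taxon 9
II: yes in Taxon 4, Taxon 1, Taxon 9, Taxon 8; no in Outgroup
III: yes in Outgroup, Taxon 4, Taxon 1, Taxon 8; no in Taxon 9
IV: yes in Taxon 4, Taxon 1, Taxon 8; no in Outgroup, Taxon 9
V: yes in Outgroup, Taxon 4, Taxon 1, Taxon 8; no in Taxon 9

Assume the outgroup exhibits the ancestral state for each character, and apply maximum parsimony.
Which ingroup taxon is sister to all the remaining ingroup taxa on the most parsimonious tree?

Taxon 9

Character polarity is set by the outgroup: the derived state is whichever differs from the outgroup's state, so for III, V the derived state is 'no', and for the remaining characters it is 'yes'.
I (derived state 'yes') is shared by Taxon 1 and Taxon 8 — a synapomorphy uniting that clade.
All ingroup taxa share the derived state 'yes' for II; it defines the ingroup but does not resolve relationships within it.
III (derived state 'no') is unique to Taxon 9 (autapomorphy; uninformative for grouping).
IV (derived state 'yes') is shared by Taxon 1, Taxon 4, and Taxon 8 — a synapomorphy uniting that clade.
V (derived state 'no') is unique to Taxon 9 (autapomorphy; uninformative for grouping).
Most parsimonious ingroup topology: ((Taxon 4,(Taxon 1,Taxon 8)),Taxon 9).
Taxon 9 is sister to the clade containing all other ingroup taxa, so it is the earliest-diverging (most basal) ingroup lineage.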